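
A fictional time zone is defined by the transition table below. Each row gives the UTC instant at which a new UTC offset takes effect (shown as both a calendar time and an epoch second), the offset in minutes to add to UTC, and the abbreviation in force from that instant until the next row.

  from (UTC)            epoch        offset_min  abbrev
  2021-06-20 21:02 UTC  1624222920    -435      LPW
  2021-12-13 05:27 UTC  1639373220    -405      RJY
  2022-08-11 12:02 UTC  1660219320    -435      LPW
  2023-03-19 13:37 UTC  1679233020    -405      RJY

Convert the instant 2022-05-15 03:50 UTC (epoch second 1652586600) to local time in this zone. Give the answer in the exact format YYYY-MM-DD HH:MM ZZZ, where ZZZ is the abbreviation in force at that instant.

Query: 2022-05-15 03:50 UTC
Rule 2/4 (RJY, -06:45): 2021-12-13 05:27 UTC ≤ query < 2022-08-11 12:02 UTC
3·60 + 50 - 405 = -175 min
-175 = -1·1440 + 1265; 1265 = 21·60 + 5 → 21:05, 2022-05-15 - 1 day = 2022-05-14
→ 2022-05-14 21:05 RJY

2022-05-14 21:05 RJY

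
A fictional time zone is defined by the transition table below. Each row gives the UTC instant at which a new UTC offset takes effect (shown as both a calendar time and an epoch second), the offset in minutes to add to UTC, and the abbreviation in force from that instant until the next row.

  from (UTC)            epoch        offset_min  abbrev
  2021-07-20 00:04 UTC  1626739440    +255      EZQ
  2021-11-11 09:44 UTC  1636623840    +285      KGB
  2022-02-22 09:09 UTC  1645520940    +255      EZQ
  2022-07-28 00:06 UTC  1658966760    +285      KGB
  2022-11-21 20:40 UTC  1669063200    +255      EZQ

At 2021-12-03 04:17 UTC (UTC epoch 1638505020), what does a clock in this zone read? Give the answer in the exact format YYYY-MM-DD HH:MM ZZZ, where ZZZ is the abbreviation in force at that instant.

2021-12-03 09:02 KGB

Query: 2021-12-03 04:17 UTC
Rule 2/5 (KGB, +04:45): 2021-11-11 09:44 UTC ≤ query < 2022-02-22 09:09 UTC
4·60 + 17 + 285 = 542 min
542 = 0·1440 + 542; 542 = 9·60 + 2 → 09:02, same day
→ 2021-12-03 09:02 KGB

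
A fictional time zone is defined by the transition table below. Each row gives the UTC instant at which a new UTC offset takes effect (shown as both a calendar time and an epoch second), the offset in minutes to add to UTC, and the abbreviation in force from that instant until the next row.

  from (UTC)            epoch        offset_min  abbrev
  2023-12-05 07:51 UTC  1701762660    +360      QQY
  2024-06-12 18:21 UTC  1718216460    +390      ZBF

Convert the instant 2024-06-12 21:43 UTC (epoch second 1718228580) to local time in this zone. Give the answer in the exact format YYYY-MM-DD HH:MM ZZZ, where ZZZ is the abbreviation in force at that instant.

2024-06-13 04:13 ZBF

Query: 2024-06-12 21:43 UTC
Rule 2/2 (ZBF, +06:30): 2024-06-12 18:21 UTC ≤ query < +∞
21·60 + 43 + 390 = 1693 min
1693 = 1·1440 + 253; 253 = 4·60 + 13 → 04:13, 2024-06-12 + 1 day = 2024-06-13
→ 2024-06-13 04:13 ZBF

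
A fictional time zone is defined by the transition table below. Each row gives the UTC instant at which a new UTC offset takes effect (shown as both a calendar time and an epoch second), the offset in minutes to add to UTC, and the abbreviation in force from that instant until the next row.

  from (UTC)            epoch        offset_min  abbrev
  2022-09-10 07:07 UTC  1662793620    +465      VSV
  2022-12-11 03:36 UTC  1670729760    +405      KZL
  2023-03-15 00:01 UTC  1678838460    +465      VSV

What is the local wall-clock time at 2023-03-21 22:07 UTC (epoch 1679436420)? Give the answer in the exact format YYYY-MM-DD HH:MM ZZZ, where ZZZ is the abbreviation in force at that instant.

Query: 2023-03-21 22:07 UTC
Rule 3/3 (VSV, +07:45): 2023-03-15 00:01 UTC ≤ query < +∞
22·60 + 7 + 465 = 1792 min
1792 = 1·1440 + 352; 352 = 5·60 + 52 → 05:52, 2023-03-21 + 1 day = 2023-03-22
→ 2023-03-22 05:52 VSV

2023-03-22 05:52 VSV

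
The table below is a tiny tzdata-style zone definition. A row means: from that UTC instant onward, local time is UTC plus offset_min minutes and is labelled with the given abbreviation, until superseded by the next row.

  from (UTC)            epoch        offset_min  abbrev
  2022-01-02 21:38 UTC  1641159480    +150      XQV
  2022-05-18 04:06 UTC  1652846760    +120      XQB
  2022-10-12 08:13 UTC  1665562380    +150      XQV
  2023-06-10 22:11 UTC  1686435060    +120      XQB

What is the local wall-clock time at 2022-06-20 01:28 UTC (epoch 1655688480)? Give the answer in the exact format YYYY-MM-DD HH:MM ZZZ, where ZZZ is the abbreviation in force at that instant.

2022-06-20 03:28 XQB

Query: 2022-06-20 01:28 UTC
Rule 2/4 (XQB, +02:00): 2022-05-18 04:06 UTC ≤ query < 2022-10-12 08:13 UTC
1·60 + 28 + 120 = 208 min
208 = 0·1440 + 208; 208 = 3·60 + 28 → 03:28, same day
→ 2022-06-20 03:28 XQB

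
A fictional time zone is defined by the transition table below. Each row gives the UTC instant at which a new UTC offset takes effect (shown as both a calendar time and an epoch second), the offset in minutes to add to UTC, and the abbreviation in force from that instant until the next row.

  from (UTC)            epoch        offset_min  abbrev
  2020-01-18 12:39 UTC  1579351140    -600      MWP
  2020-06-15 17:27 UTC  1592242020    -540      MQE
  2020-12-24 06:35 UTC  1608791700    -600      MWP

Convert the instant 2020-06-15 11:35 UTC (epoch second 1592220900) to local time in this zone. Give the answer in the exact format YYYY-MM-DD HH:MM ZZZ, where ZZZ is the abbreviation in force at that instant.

Query: 2020-06-15 11:35 UTC
Rule 1/3 (MWP, -10:00): 2020-01-18 12:39 UTC ≤ query < 2020-06-15 17:27 UTC
11·60 + 35 - 600 = 95 min
95 = 0·1440 + 95; 95 = 1·60 + 35 → 01:35, same day
→ 2020-06-15 01:35 MWP

2020-06-15 01:35 MWP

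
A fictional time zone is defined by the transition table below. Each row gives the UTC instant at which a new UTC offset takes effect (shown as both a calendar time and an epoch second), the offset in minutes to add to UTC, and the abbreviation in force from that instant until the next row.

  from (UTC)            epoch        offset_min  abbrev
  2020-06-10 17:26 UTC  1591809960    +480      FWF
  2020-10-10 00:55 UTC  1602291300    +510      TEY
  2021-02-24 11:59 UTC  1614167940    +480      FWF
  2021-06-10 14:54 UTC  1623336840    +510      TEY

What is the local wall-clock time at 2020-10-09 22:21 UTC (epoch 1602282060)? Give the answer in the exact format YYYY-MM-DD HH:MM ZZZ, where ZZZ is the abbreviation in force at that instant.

Query: 2020-10-09 22:21 UTC
Rule 1/4 (FWF, +08:00): 2020-06-10 17:26 UTC ≤ query < 2020-10-10 00:55 UTC
22·60 + 21 + 480 = 1821 min
1821 = 1·1440 + 381; 381 = 6·60 + 21 → 06:21, 2020-10-09 + 1 day = 2020-10-10
→ 2020-10-10 06:21 FWF

2020-10-10 06:21 FWF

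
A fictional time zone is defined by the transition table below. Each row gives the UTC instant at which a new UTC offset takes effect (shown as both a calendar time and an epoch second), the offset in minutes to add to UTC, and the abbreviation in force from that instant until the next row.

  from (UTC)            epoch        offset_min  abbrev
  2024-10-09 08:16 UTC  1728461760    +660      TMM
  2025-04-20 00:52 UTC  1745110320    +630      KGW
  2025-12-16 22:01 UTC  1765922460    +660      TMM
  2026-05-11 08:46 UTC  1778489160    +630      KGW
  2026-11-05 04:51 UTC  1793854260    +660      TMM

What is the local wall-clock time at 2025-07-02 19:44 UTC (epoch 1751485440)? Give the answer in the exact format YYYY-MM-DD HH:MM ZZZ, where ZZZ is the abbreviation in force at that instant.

Query: 2025-07-02 19:44 UTC
Rule 2/5 (KGW, +10:30): 2025-04-20 00:52 UTC ≤ query < 2025-12-16 22:01 UTC
19·60 + 44 + 630 = 1814 min
1814 = 1·1440 + 374; 374 = 6·60 + 14 → 06:14, 2025-07-02 + 1 day = 2025-07-03
→ 2025-07-03 06:14 KGW

2025-07-03 06:14 KGW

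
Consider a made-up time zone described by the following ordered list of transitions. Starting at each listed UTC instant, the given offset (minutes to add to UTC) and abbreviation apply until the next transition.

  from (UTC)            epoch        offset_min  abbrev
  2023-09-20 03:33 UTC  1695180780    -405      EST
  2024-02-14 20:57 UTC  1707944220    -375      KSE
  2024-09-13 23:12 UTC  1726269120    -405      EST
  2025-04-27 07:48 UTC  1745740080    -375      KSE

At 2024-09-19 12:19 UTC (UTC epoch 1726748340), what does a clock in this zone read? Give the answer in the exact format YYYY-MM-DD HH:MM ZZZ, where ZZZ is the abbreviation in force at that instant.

Query: 2024-09-19 12:19 UTC
Rule 3/4 (EST, -06:45): 2024-09-13 23:12 UTC ≤ query < 2025-04-27 07:48 UTC
12·60 + 19 - 405 = 334 min
334 = 0·1440 + 334; 334 = 5·60 + 34 → 05:34, same day
→ 2024-09-19 05:34 EST

2024-09-19 05:34 EST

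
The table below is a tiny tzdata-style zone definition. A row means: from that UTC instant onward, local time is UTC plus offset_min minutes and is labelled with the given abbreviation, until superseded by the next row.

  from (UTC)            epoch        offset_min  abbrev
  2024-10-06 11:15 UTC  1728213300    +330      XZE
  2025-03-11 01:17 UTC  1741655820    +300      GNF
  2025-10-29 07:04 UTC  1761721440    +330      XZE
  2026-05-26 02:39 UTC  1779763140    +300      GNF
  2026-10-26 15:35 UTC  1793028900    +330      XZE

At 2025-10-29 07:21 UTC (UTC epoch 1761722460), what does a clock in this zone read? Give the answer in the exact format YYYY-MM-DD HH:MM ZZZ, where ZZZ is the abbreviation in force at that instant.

2025-10-29 12:51 XZE

Query: 2025-10-29 07:21 UTC
Rule 3/5 (XZE, +05:30): 2025-10-29 07:04 UTC ≤ query < 2026-05-26 02:39 UTC
7·60 + 21 + 330 = 771 min
771 = 0·1440 + 771; 771 = 12·60 + 51 → 12:51, same day
→ 2025-10-29 12:51 XZE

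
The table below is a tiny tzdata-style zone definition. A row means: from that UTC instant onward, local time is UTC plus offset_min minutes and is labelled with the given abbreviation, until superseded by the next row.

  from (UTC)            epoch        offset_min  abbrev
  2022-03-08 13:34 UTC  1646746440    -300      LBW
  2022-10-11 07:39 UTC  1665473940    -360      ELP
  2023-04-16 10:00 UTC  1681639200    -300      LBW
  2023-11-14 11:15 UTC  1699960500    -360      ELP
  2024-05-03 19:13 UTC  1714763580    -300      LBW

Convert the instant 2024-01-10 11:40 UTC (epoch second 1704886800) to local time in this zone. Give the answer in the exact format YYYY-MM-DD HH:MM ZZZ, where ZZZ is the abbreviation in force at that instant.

Query: 2024-01-10 11:40 UTC
Rule 4/5 (ELP, -06:00): 2023-11-14 11:15 UTC ≤ query < 2024-05-03 19:13 UTC
11·60 + 40 - 360 = 340 min
340 = 0·1440 + 340; 340 = 5·60 + 40 → 05:40, same day
→ 2024-01-10 05:40 ELP

2024-01-10 05:40 ELP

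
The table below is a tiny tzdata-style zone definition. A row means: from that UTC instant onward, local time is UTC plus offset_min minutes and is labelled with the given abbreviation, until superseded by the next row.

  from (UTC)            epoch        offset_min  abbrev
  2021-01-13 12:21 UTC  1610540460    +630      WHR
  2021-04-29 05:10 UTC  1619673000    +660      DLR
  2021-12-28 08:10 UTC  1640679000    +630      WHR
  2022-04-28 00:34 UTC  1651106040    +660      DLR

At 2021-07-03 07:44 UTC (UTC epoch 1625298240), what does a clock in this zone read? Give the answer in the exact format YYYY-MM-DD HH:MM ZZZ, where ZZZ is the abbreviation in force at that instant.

2021-07-03 18:44 DLR

Query: 2021-07-03 07:44 UTC
Rule 2/4 (DLR, +11:00): 2021-04-29 05:10 UTC ≤ query < 2021-12-28 08:10 UTC
7·60 + 44 + 660 = 1124 min
1124 = 0·1440 + 1124; 1124 = 18·60 + 44 → 18:44, same day
→ 2021-07-03 18:44 DLR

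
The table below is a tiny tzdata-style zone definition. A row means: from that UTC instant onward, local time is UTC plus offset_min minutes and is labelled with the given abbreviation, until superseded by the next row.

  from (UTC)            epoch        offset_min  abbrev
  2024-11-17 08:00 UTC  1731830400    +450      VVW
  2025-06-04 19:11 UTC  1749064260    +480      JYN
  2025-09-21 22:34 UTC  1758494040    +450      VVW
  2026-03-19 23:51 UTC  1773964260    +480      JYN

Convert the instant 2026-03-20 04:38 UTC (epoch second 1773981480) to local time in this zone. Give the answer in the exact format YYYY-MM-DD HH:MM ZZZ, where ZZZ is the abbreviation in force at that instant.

Query: 2026-03-20 04:38 UTC
Rule 4/4 (JYN, +08:00): 2026-03-19 23:51 UTC ≤ query < +∞
4·60 + 38 + 480 = 758 min
758 = 0·1440 + 758; 758 = 12·60 + 38 → 12:38, same day
→ 2026-03-20 12:38 JYN

2026-03-20 12:38 JYN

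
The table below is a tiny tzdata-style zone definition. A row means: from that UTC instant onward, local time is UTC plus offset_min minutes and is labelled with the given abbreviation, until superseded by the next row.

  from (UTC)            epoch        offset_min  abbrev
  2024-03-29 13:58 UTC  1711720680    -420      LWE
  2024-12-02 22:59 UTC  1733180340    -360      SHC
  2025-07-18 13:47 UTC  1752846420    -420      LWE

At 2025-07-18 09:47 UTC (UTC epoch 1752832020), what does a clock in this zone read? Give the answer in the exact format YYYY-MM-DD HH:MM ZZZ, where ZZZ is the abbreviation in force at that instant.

2025-07-18 03:47 SHC

Query: 2025-07-18 09:47 UTC
Rule 2/3 (SHC, -06:00): 2024-12-02 22:59 UTC ≤ query < 2025-07-18 13:47 UTC
9·60 + 47 - 360 = 227 min
227 = 0·1440 + 227; 227 = 3·60 + 47 → 03:47, same day
→ 2025-07-18 03:47 SHC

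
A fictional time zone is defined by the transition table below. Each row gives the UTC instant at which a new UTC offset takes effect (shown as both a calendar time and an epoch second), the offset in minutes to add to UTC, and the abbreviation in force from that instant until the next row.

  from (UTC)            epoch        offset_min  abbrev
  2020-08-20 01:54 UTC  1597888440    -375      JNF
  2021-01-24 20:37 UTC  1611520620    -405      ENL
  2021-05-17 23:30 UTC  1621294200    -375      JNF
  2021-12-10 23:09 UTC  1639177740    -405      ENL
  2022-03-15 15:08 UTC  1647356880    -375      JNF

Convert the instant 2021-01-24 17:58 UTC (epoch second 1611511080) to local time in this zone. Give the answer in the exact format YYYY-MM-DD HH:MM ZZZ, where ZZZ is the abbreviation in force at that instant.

2021-01-24 11:43 JNF

Query: 2021-01-24 17:58 UTC
Rule 1/5 (JNF, -06:15): 2020-08-20 01:54 UTC ≤ query < 2021-01-24 20:37 UTC
17·60 + 58 - 375 = 703 min
703 = 0·1440 + 703; 703 = 11·60 + 43 → 11:43, same day
→ 2021-01-24 11:43 JNF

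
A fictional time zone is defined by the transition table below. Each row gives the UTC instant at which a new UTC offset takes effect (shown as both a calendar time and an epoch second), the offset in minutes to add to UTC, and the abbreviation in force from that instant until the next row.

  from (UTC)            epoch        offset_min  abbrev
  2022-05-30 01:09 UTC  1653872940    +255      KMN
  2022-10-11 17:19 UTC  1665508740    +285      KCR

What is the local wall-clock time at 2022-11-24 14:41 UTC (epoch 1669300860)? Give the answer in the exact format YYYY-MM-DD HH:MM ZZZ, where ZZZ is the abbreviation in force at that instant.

2022-11-24 19:26 KCR

Query: 2022-11-24 14:41 UTC
Rule 2/2 (KCR, +04:45): 2022-10-11 17:19 UTC ≤ query < +∞
14·60 + 41 + 285 = 1166 min
1166 = 0·1440 + 1166; 1166 = 19·60 + 26 → 19:26, same day
→ 2022-11-24 19:26 KCR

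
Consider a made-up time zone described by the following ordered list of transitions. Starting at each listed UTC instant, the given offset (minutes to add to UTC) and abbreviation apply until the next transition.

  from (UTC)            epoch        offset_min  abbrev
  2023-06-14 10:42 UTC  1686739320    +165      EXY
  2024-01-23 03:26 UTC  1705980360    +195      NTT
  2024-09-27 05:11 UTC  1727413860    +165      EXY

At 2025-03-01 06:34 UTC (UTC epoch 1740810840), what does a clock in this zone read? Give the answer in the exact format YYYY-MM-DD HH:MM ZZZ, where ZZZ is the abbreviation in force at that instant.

2025-03-01 09:19 EXY

Query: 2025-03-01 06:34 UTC
Rule 3/3 (EXY, +02:45): 2024-09-27 05:11 UTC ≤ query < +∞
6·60 + 34 + 165 = 559 min
559 = 0·1440 + 559; 559 = 9·60 + 19 → 09:19, same day
→ 2025-03-01 09:19 EXY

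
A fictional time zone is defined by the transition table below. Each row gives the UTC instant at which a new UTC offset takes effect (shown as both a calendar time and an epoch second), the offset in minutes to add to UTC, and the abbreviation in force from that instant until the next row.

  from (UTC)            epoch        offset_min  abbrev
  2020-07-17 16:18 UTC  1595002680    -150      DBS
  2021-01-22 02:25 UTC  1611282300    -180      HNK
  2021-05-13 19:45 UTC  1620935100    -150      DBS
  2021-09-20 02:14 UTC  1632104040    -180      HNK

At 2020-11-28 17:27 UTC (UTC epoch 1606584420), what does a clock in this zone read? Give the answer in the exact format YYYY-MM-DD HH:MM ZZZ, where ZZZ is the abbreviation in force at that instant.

2020-11-28 14:57 DBS

Query: 2020-11-28 17:27 UTC
Rule 1/4 (DBS, -02:30): 2020-07-17 16:18 UTC ≤ query < 2021-01-22 02:25 UTC
17·60 + 27 - 150 = 897 min
897 = 0·1440 + 897; 897 = 14·60 + 57 → 14:57, same day
→ 2020-11-28 14:57 DBS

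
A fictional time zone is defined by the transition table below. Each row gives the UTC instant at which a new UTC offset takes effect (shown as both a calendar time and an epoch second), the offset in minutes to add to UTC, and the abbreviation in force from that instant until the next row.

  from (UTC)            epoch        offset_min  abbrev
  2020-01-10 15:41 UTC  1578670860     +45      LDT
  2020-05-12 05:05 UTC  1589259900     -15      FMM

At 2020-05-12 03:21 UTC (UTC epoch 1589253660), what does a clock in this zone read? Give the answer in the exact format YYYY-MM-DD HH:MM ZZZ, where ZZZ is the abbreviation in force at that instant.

2020-05-12 04:06 LDT

Query: 2020-05-12 03:21 UTC
Rule 1/2 (LDT, +00:45): 2020-01-10 15:41 UTC ≤ query < 2020-05-12 05:05 UTC
3·60 + 21 + 45 = 246 min
246 = 0·1440 + 246; 246 = 4·60 + 6 → 04:06, same day
→ 2020-05-12 04:06 LDT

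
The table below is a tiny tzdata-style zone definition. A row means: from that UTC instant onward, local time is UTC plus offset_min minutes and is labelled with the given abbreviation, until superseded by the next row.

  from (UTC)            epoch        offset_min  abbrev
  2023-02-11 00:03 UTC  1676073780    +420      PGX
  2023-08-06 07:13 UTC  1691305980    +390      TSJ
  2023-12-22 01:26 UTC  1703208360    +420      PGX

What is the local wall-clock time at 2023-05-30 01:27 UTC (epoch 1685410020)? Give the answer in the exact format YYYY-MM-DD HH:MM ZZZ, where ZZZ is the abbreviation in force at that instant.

2023-05-30 08:27 PGX

Query: 2023-05-30 01:27 UTC
Rule 1/3 (PGX, +07:00): 2023-02-11 00:03 UTC ≤ query < 2023-08-06 07:13 UTC
1·60 + 27 + 420 = 507 min
507 = 0·1440 + 507; 507 = 8·60 + 27 → 08:27, same day
→ 2023-05-30 08:27 PGX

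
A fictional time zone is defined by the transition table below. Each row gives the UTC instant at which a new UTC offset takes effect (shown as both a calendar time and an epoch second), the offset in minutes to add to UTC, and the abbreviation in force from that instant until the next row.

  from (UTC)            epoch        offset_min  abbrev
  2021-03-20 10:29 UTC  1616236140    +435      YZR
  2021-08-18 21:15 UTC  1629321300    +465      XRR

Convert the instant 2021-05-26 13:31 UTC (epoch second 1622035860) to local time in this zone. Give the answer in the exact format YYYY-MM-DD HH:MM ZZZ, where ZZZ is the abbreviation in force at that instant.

Query: 2021-05-26 13:31 UTC
Rule 1/2 (YZR, +07:15): 2021-03-20 10:29 UTC ≤ query < 2021-08-18 21:15 UTC
13·60 + 31 + 435 = 1246 min
1246 = 0·1440 + 1246; 1246 = 20·60 + 46 → 20:46, same day
→ 2021-05-26 20:46 YZR

2021-05-26 20:46 YZR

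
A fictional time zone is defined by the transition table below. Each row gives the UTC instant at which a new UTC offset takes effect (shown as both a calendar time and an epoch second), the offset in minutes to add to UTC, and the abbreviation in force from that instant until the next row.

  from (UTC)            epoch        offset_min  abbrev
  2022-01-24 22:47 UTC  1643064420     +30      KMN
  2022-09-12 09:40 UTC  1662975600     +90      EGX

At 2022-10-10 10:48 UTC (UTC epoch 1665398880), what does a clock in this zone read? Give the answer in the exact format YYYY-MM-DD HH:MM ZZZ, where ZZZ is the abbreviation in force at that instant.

Query: 2022-10-10 10:48 UTC
Rule 2/2 (EGX, +01:30): 2022-09-12 09:40 UTC ≤ query < +∞
10·60 + 48 + 90 = 738 min
738 = 0·1440 + 738; 738 = 12·60 + 18 → 12:18, same day
→ 2022-10-10 12:18 EGX

2022-10-10 12:18 EGX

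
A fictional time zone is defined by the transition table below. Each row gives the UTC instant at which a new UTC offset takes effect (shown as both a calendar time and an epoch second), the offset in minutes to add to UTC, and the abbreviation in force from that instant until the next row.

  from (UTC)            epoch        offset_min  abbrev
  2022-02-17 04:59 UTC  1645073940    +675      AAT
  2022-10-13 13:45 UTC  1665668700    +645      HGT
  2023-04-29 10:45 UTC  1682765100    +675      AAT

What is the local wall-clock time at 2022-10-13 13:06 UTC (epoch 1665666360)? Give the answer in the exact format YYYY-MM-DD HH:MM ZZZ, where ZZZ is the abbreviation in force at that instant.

2022-10-14 00:21 AAT

Query: 2022-10-13 13:06 UTC
Rule 1/3 (AAT, +11:15): 2022-02-17 04:59 UTC ≤ query < 2022-10-13 13:45 UTC
13·60 + 6 + 675 = 1461 min
1461 = 1·1440 + 21; 21 = 0·60 + 21 → 00:21, 2022-10-13 + 1 day = 2022-10-14
→ 2022-10-14 00:21 AAT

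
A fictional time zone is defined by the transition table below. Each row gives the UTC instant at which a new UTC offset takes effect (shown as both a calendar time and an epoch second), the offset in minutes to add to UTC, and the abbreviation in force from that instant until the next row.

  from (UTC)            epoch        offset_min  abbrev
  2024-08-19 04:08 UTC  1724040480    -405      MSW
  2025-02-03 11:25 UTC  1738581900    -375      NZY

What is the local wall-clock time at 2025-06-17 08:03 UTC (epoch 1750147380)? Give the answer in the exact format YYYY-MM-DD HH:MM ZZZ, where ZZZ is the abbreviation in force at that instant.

Query: 2025-06-17 08:03 UTC
Rule 2/2 (NZY, -06:15): 2025-02-03 11:25 UTC ≤ query < +∞
8·60 + 3 - 375 = 108 min
108 = 0·1440 + 108; 108 = 1·60 + 48 → 01:48, same day
→ 2025-06-17 01:48 NZY

2025-06-17 01:48 NZY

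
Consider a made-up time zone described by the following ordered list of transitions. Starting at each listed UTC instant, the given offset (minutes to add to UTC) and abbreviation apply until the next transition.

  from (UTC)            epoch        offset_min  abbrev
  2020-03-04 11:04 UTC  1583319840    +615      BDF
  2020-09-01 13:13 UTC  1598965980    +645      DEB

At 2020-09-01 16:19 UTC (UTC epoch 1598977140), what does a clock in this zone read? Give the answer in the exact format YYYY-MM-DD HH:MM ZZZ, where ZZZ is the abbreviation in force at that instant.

Query: 2020-09-01 16:19 UTC
Rule 2/2 (DEB, +10:45): 2020-09-01 13:13 UTC ≤ query < +∞
16·60 + 19 + 645 = 1624 min
1624 = 1·1440 + 184; 184 = 3·60 + 4 → 03:04, 2020-09-01 + 1 day = 2020-09-02
→ 2020-09-02 03:04 DEB

2020-09-02 03:04 DEB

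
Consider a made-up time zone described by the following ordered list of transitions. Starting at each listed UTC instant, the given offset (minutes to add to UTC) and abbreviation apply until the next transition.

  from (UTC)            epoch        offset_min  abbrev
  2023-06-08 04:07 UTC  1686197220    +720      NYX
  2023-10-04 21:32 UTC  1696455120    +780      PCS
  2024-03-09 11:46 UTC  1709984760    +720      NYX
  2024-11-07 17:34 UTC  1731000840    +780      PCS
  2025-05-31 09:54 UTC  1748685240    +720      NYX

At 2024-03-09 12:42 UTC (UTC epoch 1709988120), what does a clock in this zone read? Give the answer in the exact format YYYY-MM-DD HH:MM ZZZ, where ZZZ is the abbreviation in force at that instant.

Query: 2024-03-09 12:42 UTC
Rule 3/5 (NYX, +12:00): 2024-03-09 11:46 UTC ≤ query < 2024-11-07 17:34 UTC
12·60 + 42 + 720 = 1482 min
1482 = 1·1440 + 42; 42 = 0·60 + 42 → 00:42, 2024-03-09 + 1 day = 2024-03-10
→ 2024-03-10 00:42 NYX

2024-03-10 00:42 NYX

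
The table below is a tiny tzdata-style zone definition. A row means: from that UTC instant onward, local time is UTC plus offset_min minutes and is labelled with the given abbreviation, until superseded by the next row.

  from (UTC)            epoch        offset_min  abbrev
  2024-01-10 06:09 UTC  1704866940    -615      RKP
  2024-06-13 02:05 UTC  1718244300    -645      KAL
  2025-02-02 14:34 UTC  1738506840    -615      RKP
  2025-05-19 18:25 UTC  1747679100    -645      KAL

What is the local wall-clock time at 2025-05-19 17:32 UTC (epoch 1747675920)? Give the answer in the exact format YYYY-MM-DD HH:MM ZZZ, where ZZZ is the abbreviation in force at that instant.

Query: 2025-05-19 17:32 UTC
Rule 3/4 (RKP, -10:15): 2025-02-02 14:34 UTC ≤ query < 2025-05-19 18:25 UTC
17·60 + 32 - 615 = 437 min
437 = 0·1440 + 437; 437 = 7·60 + 17 → 07:17, same day
→ 2025-05-19 07:17 RKP

2025-05-19 07:17 RKP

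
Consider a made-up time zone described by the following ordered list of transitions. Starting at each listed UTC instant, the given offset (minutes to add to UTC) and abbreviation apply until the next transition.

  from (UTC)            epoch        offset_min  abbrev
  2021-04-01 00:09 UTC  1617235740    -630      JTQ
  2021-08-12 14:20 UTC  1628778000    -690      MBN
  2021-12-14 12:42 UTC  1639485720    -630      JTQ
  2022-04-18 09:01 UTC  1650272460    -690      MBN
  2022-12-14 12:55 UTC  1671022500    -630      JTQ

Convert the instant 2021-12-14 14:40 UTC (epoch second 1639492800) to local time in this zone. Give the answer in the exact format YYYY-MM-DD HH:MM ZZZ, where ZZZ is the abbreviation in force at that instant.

2021-12-14 04:10 JTQ

Query: 2021-12-14 14:40 UTC
Rule 3/5 (JTQ, -10:30): 2021-12-14 12:42 UTC ≤ query < 2022-04-18 09:01 UTC
14·60 + 40 - 630 = 250 min
250 = 0·1440 + 250; 250 = 4·60 + 10 → 04:10, same day
→ 2021-12-14 04:10 JTQ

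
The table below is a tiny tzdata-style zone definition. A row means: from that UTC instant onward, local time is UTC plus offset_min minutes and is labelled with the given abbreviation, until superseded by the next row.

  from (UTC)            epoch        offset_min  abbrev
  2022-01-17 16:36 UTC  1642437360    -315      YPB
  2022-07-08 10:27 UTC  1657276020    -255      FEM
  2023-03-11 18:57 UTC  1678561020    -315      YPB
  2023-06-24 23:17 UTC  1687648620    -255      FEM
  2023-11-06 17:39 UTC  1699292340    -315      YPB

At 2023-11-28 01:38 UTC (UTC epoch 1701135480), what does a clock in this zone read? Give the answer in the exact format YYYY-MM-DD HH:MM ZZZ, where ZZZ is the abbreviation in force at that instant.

2023-11-27 20:23 YPB

Query: 2023-11-28 01:38 UTC
Rule 5/5 (YPB, -05:15): 2023-11-06 17:39 UTC ≤ query < +∞
1·60 + 38 - 315 = -217 min
-217 = -1·1440 + 1223; 1223 = 20·60 + 23 → 20:23, 2023-11-28 - 1 day = 2023-11-27
→ 2023-11-27 20:23 YPB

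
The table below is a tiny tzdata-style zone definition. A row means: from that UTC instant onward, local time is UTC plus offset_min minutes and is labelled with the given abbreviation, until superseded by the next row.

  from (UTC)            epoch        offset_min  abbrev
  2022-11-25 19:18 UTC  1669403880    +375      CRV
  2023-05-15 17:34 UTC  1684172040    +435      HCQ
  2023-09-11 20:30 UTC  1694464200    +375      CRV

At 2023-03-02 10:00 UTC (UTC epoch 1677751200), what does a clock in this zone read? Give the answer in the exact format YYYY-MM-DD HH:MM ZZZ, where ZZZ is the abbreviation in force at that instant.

2023-03-02 16:15 CRV

Query: 2023-03-02 10:00 UTC
Rule 1/3 (CRV, +06:15): 2022-11-25 19:18 UTC ≤ query < 2023-05-15 17:34 UTC
10·60 + 0 + 375 = 975 min
975 = 0·1440 + 975; 975 = 16·60 + 15 → 16:15, same day
→ 2023-03-02 16:15 CRV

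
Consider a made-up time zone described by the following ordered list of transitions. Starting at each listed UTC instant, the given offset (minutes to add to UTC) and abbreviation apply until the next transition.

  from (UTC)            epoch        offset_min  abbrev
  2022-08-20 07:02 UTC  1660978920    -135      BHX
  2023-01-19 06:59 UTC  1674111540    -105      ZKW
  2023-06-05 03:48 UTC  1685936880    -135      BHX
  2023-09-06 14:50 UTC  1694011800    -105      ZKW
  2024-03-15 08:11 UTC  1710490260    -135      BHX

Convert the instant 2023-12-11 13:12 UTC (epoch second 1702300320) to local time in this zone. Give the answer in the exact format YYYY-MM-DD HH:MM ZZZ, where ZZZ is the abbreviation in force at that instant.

2023-12-11 11:27 ZKW

Query: 2023-12-11 13:12 UTC
Rule 4/5 (ZKW, -01:45): 2023-09-06 14:50 UTC ≤ query < 2024-03-15 08:11 UTC
13·60 + 12 - 105 = 687 min
687 = 0·1440 + 687; 687 = 11·60 + 27 → 11:27, same day
→ 2023-12-11 11:27 ZKW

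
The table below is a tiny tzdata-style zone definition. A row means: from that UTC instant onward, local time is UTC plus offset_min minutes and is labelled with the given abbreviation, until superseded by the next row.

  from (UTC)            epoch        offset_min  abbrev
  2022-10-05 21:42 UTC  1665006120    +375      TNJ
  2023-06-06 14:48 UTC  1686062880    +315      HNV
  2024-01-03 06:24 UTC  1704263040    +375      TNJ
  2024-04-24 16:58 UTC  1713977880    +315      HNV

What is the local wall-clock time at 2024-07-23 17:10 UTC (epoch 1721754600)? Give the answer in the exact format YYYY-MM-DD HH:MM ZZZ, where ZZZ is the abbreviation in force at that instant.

Query: 2024-07-23 17:10 UTC
Rule 4/4 (HNV, +05:15): 2024-04-24 16:58 UTC ≤ query < +∞
17·60 + 10 + 315 = 1345 min
1345 = 0·1440 + 1345; 1345 = 22·60 + 25 → 22:25, same day
→ 2024-07-23 22:25 HNV

2024-07-23 22:25 HNV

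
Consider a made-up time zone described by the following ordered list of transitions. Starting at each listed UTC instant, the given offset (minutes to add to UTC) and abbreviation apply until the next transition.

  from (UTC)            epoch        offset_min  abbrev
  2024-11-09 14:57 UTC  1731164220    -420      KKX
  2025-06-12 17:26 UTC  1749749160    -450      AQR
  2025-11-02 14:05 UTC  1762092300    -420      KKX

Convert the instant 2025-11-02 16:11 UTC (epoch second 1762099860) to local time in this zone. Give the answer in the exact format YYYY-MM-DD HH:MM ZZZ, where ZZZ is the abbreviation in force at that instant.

2025-11-02 09:11 KKX

Query: 2025-11-02 16:11 UTC
Rule 3/3 (KKX, -07:00): 2025-11-02 14:05 UTC ≤ query < +∞
16·60 + 11 - 420 = 551 min
551 = 0·1440 + 551; 551 = 9·60 + 11 → 09:11, same day
→ 2025-11-02 09:11 KKX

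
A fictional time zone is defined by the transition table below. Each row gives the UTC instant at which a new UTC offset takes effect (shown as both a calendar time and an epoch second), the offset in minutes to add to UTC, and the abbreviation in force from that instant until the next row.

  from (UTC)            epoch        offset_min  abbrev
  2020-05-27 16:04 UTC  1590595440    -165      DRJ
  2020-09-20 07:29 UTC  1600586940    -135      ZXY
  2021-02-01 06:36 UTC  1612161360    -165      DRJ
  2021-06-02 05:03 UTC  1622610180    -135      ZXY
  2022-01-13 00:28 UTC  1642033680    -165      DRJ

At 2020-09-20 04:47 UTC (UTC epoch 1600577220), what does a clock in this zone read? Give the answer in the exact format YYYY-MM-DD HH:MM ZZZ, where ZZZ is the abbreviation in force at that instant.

2020-09-20 02:02 DRJ

Query: 2020-09-20 04:47 UTC
Rule 1/5 (DRJ, -02:45): 2020-05-27 16:04 UTC ≤ query < 2020-09-20 07:29 UTC
4·60 + 47 - 165 = 122 min
122 = 0·1440 + 122; 122 = 2·60 + 2 → 02:02, same day
→ 2020-09-20 02:02 DRJ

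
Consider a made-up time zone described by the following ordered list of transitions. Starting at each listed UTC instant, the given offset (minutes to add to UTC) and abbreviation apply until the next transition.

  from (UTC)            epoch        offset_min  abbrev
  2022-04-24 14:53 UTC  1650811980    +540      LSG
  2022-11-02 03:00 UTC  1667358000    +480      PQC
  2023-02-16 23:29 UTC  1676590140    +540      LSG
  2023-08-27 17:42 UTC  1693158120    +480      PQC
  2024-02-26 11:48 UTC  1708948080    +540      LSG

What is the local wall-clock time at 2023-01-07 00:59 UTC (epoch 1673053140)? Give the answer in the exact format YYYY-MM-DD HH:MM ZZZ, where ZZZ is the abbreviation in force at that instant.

2023-01-07 08:59 PQC

Query: 2023-01-07 00:59 UTC
Rule 2/5 (PQC, +08:00): 2022-11-02 03:00 UTC ≤ query < 2023-02-16 23:29 UTC
0·60 + 59 + 480 = 539 min
539 = 0·1440 + 539; 539 = 8·60 + 59 → 08:59, same day
→ 2023-01-07 08:59 PQC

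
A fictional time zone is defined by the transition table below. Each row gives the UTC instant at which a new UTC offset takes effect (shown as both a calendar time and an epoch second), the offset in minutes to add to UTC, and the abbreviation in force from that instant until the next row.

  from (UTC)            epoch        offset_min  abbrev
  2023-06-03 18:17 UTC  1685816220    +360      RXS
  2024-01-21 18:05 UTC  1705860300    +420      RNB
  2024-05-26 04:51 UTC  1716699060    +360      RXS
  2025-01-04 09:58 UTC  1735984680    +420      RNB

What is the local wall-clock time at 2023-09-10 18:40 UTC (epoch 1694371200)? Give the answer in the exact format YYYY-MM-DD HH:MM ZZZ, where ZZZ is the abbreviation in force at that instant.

Query: 2023-09-10 18:40 UTC
Rule 1/4 (RXS, +06:00): 2023-06-03 18:17 UTC ≤ query < 2024-01-21 18:05 UTC
18·60 + 40 + 360 = 1480 min
1480 = 1·1440 + 40; 40 = 0·60 + 40 → 00:40, 2023-09-10 + 1 day = 2023-09-11
→ 2023-09-11 00:40 RXS

2023-09-11 00:40 RXS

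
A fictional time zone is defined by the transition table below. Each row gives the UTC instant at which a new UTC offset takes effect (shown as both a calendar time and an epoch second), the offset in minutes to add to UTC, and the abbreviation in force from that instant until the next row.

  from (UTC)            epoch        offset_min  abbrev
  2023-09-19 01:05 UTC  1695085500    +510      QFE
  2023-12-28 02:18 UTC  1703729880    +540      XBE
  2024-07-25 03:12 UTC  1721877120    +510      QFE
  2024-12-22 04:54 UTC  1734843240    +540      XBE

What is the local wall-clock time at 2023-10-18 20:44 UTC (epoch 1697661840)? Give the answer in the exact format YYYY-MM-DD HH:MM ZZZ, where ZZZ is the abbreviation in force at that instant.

Query: 2023-10-18 20:44 UTC
Rule 1/4 (QFE, +08:30): 2023-09-19 01:05 UTC ≤ query < 2023-12-28 02:18 UTC
20·60 + 44 + 510 = 1754 min
1754 = 1·1440 + 314; 314 = 5·60 + 14 → 05:14, 2023-10-18 + 1 day = 2023-10-19
→ 2023-10-19 05:14 QFE

2023-10-19 05:14 QFE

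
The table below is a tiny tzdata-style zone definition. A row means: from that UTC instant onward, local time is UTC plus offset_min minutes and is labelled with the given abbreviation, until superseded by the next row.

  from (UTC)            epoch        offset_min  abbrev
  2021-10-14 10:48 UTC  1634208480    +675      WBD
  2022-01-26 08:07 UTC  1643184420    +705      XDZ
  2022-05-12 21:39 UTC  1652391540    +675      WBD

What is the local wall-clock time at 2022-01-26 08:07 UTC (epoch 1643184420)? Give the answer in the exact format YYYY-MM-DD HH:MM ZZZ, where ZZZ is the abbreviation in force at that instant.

Query: 2022-01-26 08:07 UTC
Rule 2/3 (XDZ, +11:45): 2022-01-26 08:07 UTC ≤ query < 2022-05-12 21:39 UTC
8·60 + 7 + 705 = 1192 min
1192 = 0·1440 + 1192; 1192 = 19·60 + 52 → 19:52, same day
→ 2022-01-26 19:52 XDZ

2022-01-26 19:52 XDZ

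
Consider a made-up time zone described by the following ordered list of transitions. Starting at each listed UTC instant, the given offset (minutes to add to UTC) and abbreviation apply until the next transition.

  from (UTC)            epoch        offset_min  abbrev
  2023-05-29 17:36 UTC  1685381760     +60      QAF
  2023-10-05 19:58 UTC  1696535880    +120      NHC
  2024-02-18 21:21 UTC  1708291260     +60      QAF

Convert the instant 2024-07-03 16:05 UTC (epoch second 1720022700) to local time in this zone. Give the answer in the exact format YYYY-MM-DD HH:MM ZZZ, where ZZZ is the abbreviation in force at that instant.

2024-07-03 17:05 QAF

Query: 2024-07-03 16:05 UTC
Rule 3/3 (QAF, +01:00): 2024-02-18 21:21 UTC ≤ query < +∞
16·60 + 5 + 60 = 1025 min
1025 = 0·1440 + 1025; 1025 = 17·60 + 5 → 17:05, same day
→ 2024-07-03 17:05 QAF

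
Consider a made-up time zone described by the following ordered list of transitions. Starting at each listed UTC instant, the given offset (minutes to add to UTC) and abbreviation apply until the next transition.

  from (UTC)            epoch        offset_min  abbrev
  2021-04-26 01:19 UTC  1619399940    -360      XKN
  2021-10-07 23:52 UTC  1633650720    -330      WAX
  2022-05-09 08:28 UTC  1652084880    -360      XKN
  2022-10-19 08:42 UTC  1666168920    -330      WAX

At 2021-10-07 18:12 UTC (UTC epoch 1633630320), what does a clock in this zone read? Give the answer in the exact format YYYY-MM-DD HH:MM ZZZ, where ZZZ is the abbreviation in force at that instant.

2021-10-07 12:12 XKN

Query: 2021-10-07 18:12 UTC
Rule 1/4 (XKN, -06:00): 2021-04-26 01:19 UTC ≤ query < 2021-10-07 23:52 UTC
18·60 + 12 - 360 = 732 min
732 = 0·1440 + 732; 732 = 12·60 + 12 → 12:12, same day
→ 2021-10-07 12:12 XKN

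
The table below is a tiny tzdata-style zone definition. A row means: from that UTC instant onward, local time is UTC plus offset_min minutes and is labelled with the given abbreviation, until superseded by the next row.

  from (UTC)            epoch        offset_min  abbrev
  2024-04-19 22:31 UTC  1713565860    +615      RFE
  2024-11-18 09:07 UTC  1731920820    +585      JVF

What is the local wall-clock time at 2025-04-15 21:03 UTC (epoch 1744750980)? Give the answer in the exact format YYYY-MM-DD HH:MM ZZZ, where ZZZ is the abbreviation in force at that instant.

Query: 2025-04-15 21:03 UTC
Rule 2/2 (JVF, +09:45): 2024-11-18 09:07 UTC ≤ query < +∞
21·60 + 3 + 585 = 1848 min
1848 = 1·1440 + 408; 408 = 6·60 + 48 → 06:48, 2025-04-15 + 1 day = 2025-04-16
→ 2025-04-16 06:48 JVF

2025-04-16 06:48 JVF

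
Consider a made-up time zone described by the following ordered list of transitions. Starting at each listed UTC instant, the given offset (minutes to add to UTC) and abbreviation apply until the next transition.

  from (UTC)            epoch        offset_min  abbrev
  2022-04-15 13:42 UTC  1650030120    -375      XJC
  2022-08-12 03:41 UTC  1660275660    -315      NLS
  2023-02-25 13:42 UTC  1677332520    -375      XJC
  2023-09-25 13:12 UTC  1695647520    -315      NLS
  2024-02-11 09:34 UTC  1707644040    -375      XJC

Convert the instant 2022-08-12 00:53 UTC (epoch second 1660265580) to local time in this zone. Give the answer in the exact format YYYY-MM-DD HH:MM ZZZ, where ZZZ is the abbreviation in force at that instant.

Query: 2022-08-12 00:53 UTC
Rule 1/5 (XJC, -06:15): 2022-04-15 13:42 UTC ≤ query < 2022-08-12 03:41 UTC
0·60 + 53 - 375 = -322 min
-322 = -1·1440 + 1118; 1118 = 18·60 + 38 → 18:38, 2022-08-12 - 1 day = 2022-08-11
→ 2022-08-11 18:38 XJC

2022-08-11 18:38 XJC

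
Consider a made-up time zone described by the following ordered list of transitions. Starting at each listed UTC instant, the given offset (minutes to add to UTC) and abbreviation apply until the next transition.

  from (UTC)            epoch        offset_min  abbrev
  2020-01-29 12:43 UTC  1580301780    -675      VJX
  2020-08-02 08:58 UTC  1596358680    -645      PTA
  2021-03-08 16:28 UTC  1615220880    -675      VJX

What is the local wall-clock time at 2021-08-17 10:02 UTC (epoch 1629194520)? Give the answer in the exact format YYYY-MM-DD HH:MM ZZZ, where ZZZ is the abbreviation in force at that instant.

Query: 2021-08-17 10:02 UTC
Rule 3/3 (VJX, -11:15): 2021-03-08 16:28 UTC ≤ query < +∞
10·60 + 2 - 675 = -73 min
-73 = -1·1440 + 1367; 1367 = 22·60 + 47 → 22:47, 2021-08-17 - 1 day = 2021-08-16
→ 2021-08-16 22:47 VJX

2021-08-16 22:47 VJX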